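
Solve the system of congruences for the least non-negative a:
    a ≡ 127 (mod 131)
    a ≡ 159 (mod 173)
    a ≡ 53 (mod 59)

The moduli are pairwise coprime; N = 131·173·59 = 1337117.
N/131 = 10207; 10207 ≡ 120 (mod 131); 120·119 ≡ 1, so inverse 119.
N/173 = 7729; 7729 ≡ 117 (mod 173); 117·139 ≡ 1, so inverse 139.
N/59 = 22663; 22663 ≡ 7 (mod 59); 7·17 ≡ 1, so inverse 17.
a ≡ 127·10207·119 + 159·7729·139 + 53·22663·17 = 345496383.
345496383 mod 1337117 = 520197.

520197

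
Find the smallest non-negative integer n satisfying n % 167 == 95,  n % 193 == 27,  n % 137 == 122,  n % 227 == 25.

The moduli are pairwise coprime; M = 167·193·137·227 = 1002351869.
M/167 = 6002107; 6002107 ≡ 127 (mod 167); 127·96 ≡ 1, so inverse 96.
M/193 = 5193533; 5193533 ≡ 96 (mod 193); 96·191 ≡ 1, so inverse 191.
M/137 = 7316437; 7316437 ≡ 89 (mod 137); 89·117 ≡ 1, so inverse 117.
M/227 = 4415647; 4415647 ≡ 43 (mod 227); 43·132 ≡ 1, so inverse 132.
n ≡ 95·6002107·96 + 27·5193533·191 + 122·7316437·117 + 25·4415647·132 = 200528722359.
200528722359 mod 1002351869 = 58348559.

58348559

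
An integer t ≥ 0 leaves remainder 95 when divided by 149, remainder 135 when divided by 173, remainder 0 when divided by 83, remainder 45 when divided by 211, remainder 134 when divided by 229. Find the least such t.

The moduli are pairwise coprime; N = 149·173·83·211·229 = 103378065629.
N/149 = 693812521; 693812521 ≡ 130 (mod 149); 130·47 ≡ 1, so inverse 47.
N/173 = 597561073; 597561073 ≡ 43 (mod 173); 43·169 ≡ 1, so inverse 169.
N/83 = 1245518863; 1245518863 ≡ 30 (mod 83); 30·36 ≡ 1, so inverse 36.
N/211 = 489943439; 489943439 ≡ 173 (mod 211); 173·161 ≡ 1, so inverse 161.
N/229 = 451432601; 451432601 ≡ 92 (mod 229); 92·117 ≡ 1, so inverse 117.
t ≡ 95·693812521·47 + 135·597561073·169 + 0·1245518863·36 + 45·489943439·161 + 134·451432601·117 = 27358429320793.
27358429320793 mod 103378065629 = 66619994737.

66619994737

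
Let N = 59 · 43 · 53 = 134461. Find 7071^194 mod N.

Mod 59: 7071 ≡ 50; by Fermat, exponent reduces to 194 mod 58 = 20; 50^20 ≡ 29 (mod 59).
Mod 43: 7071 ≡ 19; by Fermat, exponent reduces to 194 mod 42 = 26; 19^26 ≡ 13 (mod 43).
Mod 53: 7071 ≡ 22; by Fermat, exponent reduces to 194 mod 52 = 38; 22^38 ≡ 11 (mod 53).
Combine by CRT: x ≡ 29 (mod 59), x ≡ 13 (mod 43), x ≡ 11 (mod 53) ⇒ x ≡ 81154 (mod 134461).

81154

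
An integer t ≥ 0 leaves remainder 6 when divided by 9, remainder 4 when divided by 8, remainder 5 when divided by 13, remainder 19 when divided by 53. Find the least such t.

42684

Combine the congruences pairwise.
From t ≡ 6 (mod 9) write t = 6 + 9s. Substituting into t ≡ 4 (mod 8) gives 9s ≡ 6 (mod 8), and since 1⁻¹ ≡ 1 (mod 8), s ≡ 6. Hence t ≡ 6 + 9·6 = 60 (mod 72).
From t ≡ 60 (mod 72) write t = 60 + 72s. Substituting into t ≡ 5 (mod 13) gives 72s ≡ 10 (mod 13), and since 7⁻¹ ≡ 2 (mod 13), s ≡ 7. Hence t ≡ 60 + 72·7 = 564 (mod 936).
From t ≡ 564 (mod 936) write t = 564 + 936s. Substituting into t ≡ 19 (mod 53) gives 936s ≡ 38 (mod 53), and since 35⁻¹ ≡ 50 (mod 53), s ≡ 45. Hence t ≡ 564 + 936·45 = 42684 (mod 49608).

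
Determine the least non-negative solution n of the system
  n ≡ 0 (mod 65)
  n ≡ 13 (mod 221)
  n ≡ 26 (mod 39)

gcd(65, 221) = 13 and 13 | (13 − 0), so the pair is consistent; merging gives n ≡ 455 (mod 1105), where 1105 = lcm(65, 221).
gcd(1105, 39) = 13 and 13 | (26 − 455), so the pair is consistent; merging gives n ≡ 455 (mod 3315), where 3315 = lcm(1105, 39).
The solution is unique modulo lcm(65, 221, 39) = 3315.

455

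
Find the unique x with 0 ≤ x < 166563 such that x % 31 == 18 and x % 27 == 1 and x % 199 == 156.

139456

The moduli are pairwise coprime; N = 31·27·199 = 166563.
N/31 = 5373; 5373 ≡ 10 (mod 31); 10·28 ≡ 1, so inverse 28.
N/27 = 6169; 6169 ≡ 13 (mod 27); 13·25 ≡ 1, so inverse 25.
N/199 = 837; 837 ≡ 41 (mod 199); 41·34 ≡ 1, so inverse 34.
x ≡ 18·5373·28 + 1·6169·25 + 156·837·34 = 7301665.
7301665 mod 166563 = 139456.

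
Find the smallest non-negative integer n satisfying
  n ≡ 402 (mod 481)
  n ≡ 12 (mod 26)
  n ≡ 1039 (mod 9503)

gcd(481, 26) = 13 and 13 | (12 − 402), so the pair is consistent; merging gives n ≡ 402 (mod 962), where 962 = lcm(481, 26).
gcd(962, 9503) = 13 and 13 | (1039 − 402), so the pair is consistent; merging gives n ≡ 599728 (mod 703222), where 703222 = lcm(962, 9503).
The solution is unique modulo lcm(481, 26, 9503) = 703222.

599728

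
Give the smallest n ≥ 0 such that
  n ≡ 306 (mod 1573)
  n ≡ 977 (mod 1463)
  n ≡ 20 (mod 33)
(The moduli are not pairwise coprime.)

281873

Combine the congruences pairwise.
gcd(1573, 1463) = 11 and 11 | (977 − 306), so the pair is consistent; merging gives n ≡ 72664 (mod 209209), where 209209 = lcm(1573, 1463).
gcd(209209, 33) = 11 and 11 | (20 − 72664), so the pair is consistent; merging gives n ≡ 281873 (mod 627627), where 627627 = lcm(209209, 33).
The solution is unique modulo lcm(1573, 1463, 33) = 627627.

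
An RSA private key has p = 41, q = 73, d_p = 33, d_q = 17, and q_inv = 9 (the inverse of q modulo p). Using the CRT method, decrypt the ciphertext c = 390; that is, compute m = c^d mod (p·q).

1276

m₁ = c^(d_p) mod p: c ≡ 21 (mod 41), and 21^33 mod 41 = 5.
m₂ = c^(d_q) mod q: c ≡ 25 (mod 73), and 25^17 mod 73 = 35.
h = q_inv·(m₁ − m₂) mod p = 9·(5 − 35) mod 41 = 17.
m = m₂ + h·q = 35 + 17·73 = 1276.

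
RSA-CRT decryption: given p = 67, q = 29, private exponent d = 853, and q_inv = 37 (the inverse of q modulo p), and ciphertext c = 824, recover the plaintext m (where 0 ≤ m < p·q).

d_p = d mod (p−1) = 853 mod 66 = 61; d_q = d mod (q−1) = 13.
m₁ = c^(d_p) mod p: c ≡ 20 (mod 67), and 20^61 mod 67 = 31.
m₂ = c^(d_q) mod q: c ≡ 12 (mod 29), and 12^13 mod 29 = 12.
h = q_inv·(m₁ − m₂) mod p = 37·(31 − 12) mod 67 = 33.
m = m₂ + h·q = 12 + 33·29 = 969.

969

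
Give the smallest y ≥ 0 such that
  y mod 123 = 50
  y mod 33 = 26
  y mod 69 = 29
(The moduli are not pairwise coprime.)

Combine the congruences pairwise.
gcd(123, 33) = 3 and 3 | (26 − 50), so the pair is consistent; merging gives y ≡ 1280 (mod 1353), where 1353 = lcm(123, 33).
gcd(1353, 69) = 3 and 3 | (29 − 1280), so the pair is consistent; merging gives y ≡ 12104 (mod 31119), where 31119 = lcm(1353, 69).
The solution is unique modulo lcm(123, 33, 69) = 31119.

12104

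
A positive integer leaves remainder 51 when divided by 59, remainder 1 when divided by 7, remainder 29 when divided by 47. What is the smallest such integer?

5951

From a ≡ 51 (mod 59) write a = 51 + 59t. Substituting into a ≡ 1 (mod 7) gives 59t ≡ 6 (mod 7), and since 3⁻¹ ≡ 5 (mod 7), t ≡ 2. Hence a ≡ 51 + 59·2 = 169 (mod 413).
From a ≡ 169 (mod 413) write a = 169 + 413t. Substituting into a ≡ 29 (mod 47) gives 413t ≡ 1 (mod 47), and since 37⁻¹ ≡ 14 (mod 47), t ≡ 14. Hence a ≡ 169 + 413·14 = 5951 (mod 19411).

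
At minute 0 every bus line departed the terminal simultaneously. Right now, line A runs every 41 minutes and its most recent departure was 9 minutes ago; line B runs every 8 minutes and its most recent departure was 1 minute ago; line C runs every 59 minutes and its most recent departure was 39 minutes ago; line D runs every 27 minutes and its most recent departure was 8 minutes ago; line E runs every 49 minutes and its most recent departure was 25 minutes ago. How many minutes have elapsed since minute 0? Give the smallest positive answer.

9004265

From t ≡ 9 (mod 41) write t = 9 + 41s. Substituting into t ≡ 1 (mod 8) gives 41s ≡ 0 (mod 8), and since 1⁻¹ ≡ 1 (mod 8), s ≡ 0. Hence t ≡ 9 + 41·0 = 9 (mod 328).
From t ≡ 9 (mod 328) write t = 9 + 328s. Substituting into t ≡ 39 (mod 59) gives 328s ≡ 30 (mod 59), and since 33⁻¹ ≡ 34 (mod 59), s ≡ 17. Hence t ≡ 9 + 328·17 = 5585 (mod 19352).
From t ≡ 5585 (mod 19352) write t = 5585 + 19352s. Substituting into t ≡ 8 (mod 27) gives 19352s ≡ 12 (mod 27), and since 20⁻¹ ≡ 23 (mod 27), s ≡ 6. Hence t ≡ 5585 + 19352·6 = 121697 (mod 522504).
From t ≡ 121697 (mod 522504) write t = 121697 + 522504s. Substituting into t ≡ 25 (mod 49) gives 522504s ≡ 44 (mod 49), and since 17⁻¹ ≡ 26 (mod 49), s ≡ 17. Hence t ≡ 121697 + 522504·17 = 9004265 (mod 25602696).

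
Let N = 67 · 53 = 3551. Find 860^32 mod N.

2686

Mod 67: 860 ≡ 56; 56^32 ≡ 6 (mod 67).
Mod 53: 860 ≡ 12; 12^32 ≡ 36 (mod 53).
Combine by CRT: x ≡ 6 (mod 67), x ≡ 36 (mod 53) ⇒ x ≡ 2686 (mod 3551).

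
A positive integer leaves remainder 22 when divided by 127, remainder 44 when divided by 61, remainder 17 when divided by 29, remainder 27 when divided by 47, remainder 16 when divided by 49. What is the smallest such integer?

195926859

Combine the congruences pairwise.
From a ≡ 22 (mod 127) write a = 22 + 127t. Substituting into a ≡ 44 (mod 61) gives 127t ≡ 22 (mod 61), and since 5⁻¹ ≡ 49 (mod 61), t ≡ 41. Hence a ≡ 22 + 127·41 = 5229 (mod 7747).
From a ≡ 5229 (mod 7747) write a = 5229 + 7747t. Substituting into a ≡ 17 (mod 29) gives 7747t ≡ 8 (mod 29), and since 4⁻¹ ≡ 22 (mod 29), t ≡ 2. Hence a ≡ 5229 + 7747·2 = 20723 (mod 224663).
From a ≡ 20723 (mod 224663) write a = 20723 + 224663t. Substituting into a ≡ 27 (mod 47) gives 224663t ≡ 31 (mod 47), and since 3⁻¹ ≡ 16 (mod 47), t ≡ 26. Hence a ≡ 20723 + 224663·26 = 5861961 (mod 10559161).
From a ≡ 5861961 (mod 10559161) write a = 5861961 + 10559161t. Substituting into a ≡ 16 (mod 49) gives 10559161t ≡ 23 (mod 49), and since 4⁻¹ ≡ 37 (mod 49), t ≡ 18. Hence a ≡ 5861961 + 10559161·18 = 195926859 (mod 517398889).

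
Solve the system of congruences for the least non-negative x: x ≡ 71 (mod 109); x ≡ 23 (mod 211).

From x ≡ 71 (mod 109) write x = 71 + 109t. Substituting into x ≡ 23 (mod 211) gives 109t ≡ 163 (mod 211), and since 109⁻¹ ≡ 151 (mod 211), t ≡ 137. Hence x ≡ 71 + 109·137 = 15004 (mod 22999).

15004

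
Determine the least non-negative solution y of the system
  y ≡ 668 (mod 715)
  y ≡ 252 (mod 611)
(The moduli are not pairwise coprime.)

gcd(715, 611) = 13 and 13 | (252 − 668), so the pair is consistent; merging gives y ≡ 31413 (mod 33605), where 33605 = lcm(715, 611).
The solution is unique modulo lcm(715, 611) = 33605.

31413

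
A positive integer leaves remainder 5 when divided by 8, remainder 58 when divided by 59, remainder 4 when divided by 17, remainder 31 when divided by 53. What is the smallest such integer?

The moduli are pairwise coprime; N = 8·59·17·53 = 425272.
N/8 = 53159; 53159 ≡ 7 (mod 8); 7·7 ≡ 1, so inverse 7.
N/59 = 7208; 7208 ≡ 10 (mod 59); 10·6 ≡ 1, so inverse 6.
N/17 = 25016; 25016 ≡ 9 (mod 17); 9·2 ≡ 1, so inverse 2.
N/53 = 8024; 8024 ≡ 21 (mod 53); 21·48 ≡ 1, so inverse 48.
x ≡ 5·53159·7 + 58·7208·6 + 4·25016·2 + 31·8024·48 = 16508789.
16508789 mod 425272 = 348453.

348453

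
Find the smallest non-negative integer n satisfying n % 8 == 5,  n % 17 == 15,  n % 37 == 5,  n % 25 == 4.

50029

The moduli are pairwise coprime; M = 8·17·37·25 = 125800.
M/8 = 15725; 15725 ≡ 5 (mod 8); 5·5 ≡ 1, so inverse 5.
M/17 = 7400; 7400 ≡ 5 (mod 17); 5·7 ≡ 1, so inverse 7.
M/37 = 3400; 3400 ≡ 33 (mod 37); 33·9 ≡ 1, so inverse 9.
M/25 = 5032; 5032 ≡ 7 (mod 25); 7·18 ≡ 1, so inverse 18.
n ≡ 5·15725·5 + 15·7400·7 + 5·3400·9 + 4·5032·18 = 1685429.
1685429 mod 125800 = 50029.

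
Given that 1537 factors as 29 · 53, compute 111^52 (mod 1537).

Mod 29: 111 ≡ 24; by Fermat, exponent reduces to 52 mod 28 = 24; 24^24 ≡ 20 (mod 29).
Mod 53: 111 ≡ 5; since 52 | 52, by Fermat 5^52 ≡ 1 (mod 53).
Combine by CRT: x ≡ 20 (mod 29), x ≡ 1 (mod 53) ⇒ x ≡ 107 (mod 1537).

107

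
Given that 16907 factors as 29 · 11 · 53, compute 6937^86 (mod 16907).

13985

Mod 29: 6937 ≡ 6; by Fermat, exponent reduces to 86 mod 28 = 2; 6^2 ≡ 7 (mod 29).
Mod 11: 6937 ≡ 7; by Fermat, exponent reduces to 86 mod 10 = 6; 7^6 ≡ 4 (mod 11).
Mod 53: 6937 ≡ 47; by Fermat, exponent reduces to 86 mod 52 = 34; 47^34 ≡ 46 (mod 53).
Combine by CRT: x ≡ 7 (mod 29), x ≡ 4 (mod 11), x ≡ 46 (mod 53) ⇒ x ≡ 13985 (mod 16907).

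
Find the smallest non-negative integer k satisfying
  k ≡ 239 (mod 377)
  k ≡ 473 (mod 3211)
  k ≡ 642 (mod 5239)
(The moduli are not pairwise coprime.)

Combine the congruences pairwise.
gcd(377, 3211) = 13 and 13 | (473 − 239), so the pair is consistent; merging gives k ≡ 71115 (mod 93119), where 93119 = lcm(377, 3211).
gcd(93119, 5239) = 169 and 169 | (642 − 71115), so the pair is consistent; merging gives k ≡ 257353 (mod 2886689), where 2886689 = lcm(93119, 5239).
The solution is unique modulo lcm(377, 3211, 5239) = 2886689.

257353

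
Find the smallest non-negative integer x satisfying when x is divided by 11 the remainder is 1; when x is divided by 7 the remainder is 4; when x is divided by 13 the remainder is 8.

The moduli are pairwise coprime; N = 11·7·13 = 1001.
N/11 = 91; 91 ≡ 3 (mod 11); 3·4 ≡ 1, so inverse 4.
N/7 = 143; 143 ≡ 3 (mod 7); 3·5 ≡ 1, so inverse 5.
N/13 = 77; 77 ≡ 12 (mod 13); 12·12 ≡ 1, so inverse 12.
x ≡ 1·91·4 + 4·143·5 + 8·77·12 = 10616.
10616 mod 1001 = 606.

606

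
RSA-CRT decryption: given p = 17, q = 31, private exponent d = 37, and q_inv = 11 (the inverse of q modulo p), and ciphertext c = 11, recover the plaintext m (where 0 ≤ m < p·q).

44

d_p = d mod (p−1) = 37 mod 16 = 5; d_q = d mod (q−1) = 7.
m₁ = c^(d_p) mod p: c ≡ 11 (mod 17), and 11^5 mod 17 = 10.
m₂ = c^(d_q) mod q: c ≡ 11 (mod 31), and 11^7 mod 31 = 13.
h = q_inv·(m₁ − m₂) mod p = 11·(10 − 13) mod 17 = 1.
m = m₂ + h·q = 13 + 1·31 = 44.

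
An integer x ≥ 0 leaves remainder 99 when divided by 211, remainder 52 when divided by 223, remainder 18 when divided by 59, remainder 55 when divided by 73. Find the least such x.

The moduli are pairwise coprime; N = 211·223·59·73 = 202657271.
N/211 = 960461; 960461 ≡ 200 (mod 211); 200·115 ≡ 1, so inverse 115.
N/223 = 908777; 908777 ≡ 52 (mod 223); 52·193 ≡ 1, so inverse 193.
N/59 = 3434869; 3434869 ≡ 7 (mod 59); 7·17 ≡ 1, so inverse 17.
N/73 = 2776127; 2776127 ≡ 10 (mod 73); 10·22 ≡ 1, so inverse 22.
x ≡ 99·960461·115 + 52·908777·193 + 18·3434869·17 + 55·2776127·22 = 24465518041.
24465518041 mod 202657271 = 146645521.

146645521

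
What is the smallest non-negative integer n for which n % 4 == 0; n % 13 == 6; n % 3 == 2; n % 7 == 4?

Combine the congruences pairwise.
From n ≡ 0 (mod 4) write n = 0 + 4t. Substituting into n ≡ 6 (mod 13) gives 4t ≡ 6 (mod 13), and since 4⁻¹ ≡ 10 (mod 13), t ≡ 8. Hence n ≡ 0 + 4·8 = 32 (mod 52).
From n ≡ 32 (mod 52) write n = 32 + 52t. Substituting into n ≡ 2 (mod 3) gives 52t ≡ 0 (mod 3), and since 1⁻¹ ≡ 1 (mod 3), t ≡ 0. Hence n ≡ 32 + 52·0 = 32 (mod 156).
From n ≡ 32 (mod 156) write n = 32 + 156t. Substituting into n ≡ 4 (mod 7) gives 156t ≡ 0 (mod 7), and since 2⁻¹ ≡ 4 (mod 7), t ≡ 0. Hence n ≡ 32 + 156·0 = 32 (mod 1092).

32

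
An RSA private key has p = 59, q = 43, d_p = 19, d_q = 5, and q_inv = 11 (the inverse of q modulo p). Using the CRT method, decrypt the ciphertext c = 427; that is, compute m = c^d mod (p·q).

m₁ = c^(d_p) mod p: c ≡ 14 (mod 59), and 14^19 mod 59 = 50.
m₂ = c^(d_q) mod q: c ≡ 40 (mod 43), and 40^5 mod 43 = 15.
h = q_inv·(m₁ − m₂) mod p = 11·(50 − 15) mod 59 = 31.
m = m₂ + h·q = 15 + 31·43 = 1348.

1348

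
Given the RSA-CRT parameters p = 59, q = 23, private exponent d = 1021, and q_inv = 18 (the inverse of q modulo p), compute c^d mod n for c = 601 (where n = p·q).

d_p = d mod (p−1) = 1021 mod 58 = 35; d_q = d mod (q−1) = 9.
m₁ = c^(d_p) mod p: c ≡ 11 (mod 59), and 11^35 mod 59 = 32.
m₂ = c^(d_q) mod q: c ≡ 3 (mod 23), and 3^9 mod 23 = 18.
h = q_inv·(m₁ − m₂) mod p = 18·(32 − 18) mod 59 = 16.
m = m₂ + h·q = 18 + 16·23 = 386.

386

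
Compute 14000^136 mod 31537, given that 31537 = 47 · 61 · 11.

2038

Mod 47: 14000 ≡ 41; by Fermat, exponent reduces to 136 mod 46 = 44; 41^44 ≡ 17 (mod 47).
Mod 61: 14000 ≡ 31; by Fermat, exponent reduces to 136 mod 60 = 16; 31^16 ≡ 25 (mod 61).
Mod 11: 14000 ≡ 8; by Fermat, exponent reduces to 136 mod 10 = 6; 8^6 ≡ 3 (mod 11).
Combine by CRT: x ≡ 17 (mod 47), x ≡ 25 (mod 61), x ≡ 3 (mod 11) ⇒ x ≡ 2038 (mod 31537).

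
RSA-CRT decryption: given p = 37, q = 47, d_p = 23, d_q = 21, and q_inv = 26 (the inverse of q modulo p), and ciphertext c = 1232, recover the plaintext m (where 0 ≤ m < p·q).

m₁ = c^(d_p) mod p: c ≡ 11 (mod 37), and 11^23 mod 37 = 27.
m₂ = c^(d_q) mod q: c ≡ 10 (mod 47), and 10^21 mod 47 = 39.
h = q_inv·(m₁ − m₂) mod p = 26·(27 − 39) mod 37 = 21.
m = m₂ + h·q = 39 + 21·47 = 1026.

1026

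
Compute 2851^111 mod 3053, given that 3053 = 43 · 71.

102

Mod 43: 2851 ≡ 13; by Fermat, exponent reduces to 111 mod 42 = 27; 13^27 ≡ 16 (mod 43).
Mod 71: 2851 ≡ 11; by Fermat, exponent reduces to 111 mod 70 = 41; 11^41 ≡ 31 (mod 71).
Combine by CRT: x ≡ 16 (mod 43), x ≡ 31 (mod 71) ⇒ x ≡ 102 (mod 3053).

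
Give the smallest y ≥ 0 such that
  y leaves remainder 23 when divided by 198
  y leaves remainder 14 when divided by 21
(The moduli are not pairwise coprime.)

gcd(198, 21) = 3 and 3 | (14 − 23), so the pair is consistent; merging gives y ≡ 1211 (mod 1386), where 1386 = lcm(198, 21).
The solution is unique modulo lcm(198, 21) = 1386.

1211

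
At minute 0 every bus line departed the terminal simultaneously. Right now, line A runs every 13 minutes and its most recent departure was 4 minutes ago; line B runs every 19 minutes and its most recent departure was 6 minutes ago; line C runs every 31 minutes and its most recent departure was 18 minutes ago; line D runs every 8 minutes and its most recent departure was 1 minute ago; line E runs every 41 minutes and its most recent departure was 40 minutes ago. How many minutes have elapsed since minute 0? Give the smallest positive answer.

1478377

The moduli are pairwise coprime; N = 13·19·31·8·41 = 2511496.
N/13 = 193192; 193192 ≡ 12 (mod 13); 12·12 ≡ 1, so inverse 12.
N/19 = 132184; 132184 ≡ 1 (mod 19), inverse 1.
N/31 = 81016; 81016 ≡ 13 (mod 31); 13·12 ≡ 1, so inverse 12.
N/8 = 313937; 313937 ≡ 1 (mod 8), inverse 1.
N/41 = 61256; 61256 ≡ 2 (mod 41); 2·21 ≡ 1, so inverse 21.
t ≡ 4·193192·12 + 6·132184·1 + 18·81016·12 + 1·313937·1 + 40·61256·21 = 79334753.
79334753 mod 2511496 = 1478377.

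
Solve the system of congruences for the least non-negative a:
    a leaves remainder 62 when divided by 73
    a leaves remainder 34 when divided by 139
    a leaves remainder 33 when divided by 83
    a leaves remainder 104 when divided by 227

52002853

The moduli are pairwise coprime; N = 73·139·83·227 = 191179627.
N/73 = 2618899; 2618899 ≡ 24 (mod 73); 24·70 ≡ 1, so inverse 70.
N/139 = 1375393; 1375393 ≡ 127 (mod 139); 127·81 ≡ 1, so inverse 81.
N/83 = 2303369; 2303369 ≡ 36 (mod 83); 36·30 ≡ 1, so inverse 30.
N/227 = 842201; 842201 ≡ 31 (mod 227); 31·22 ≡ 1, so inverse 22.
a ≡ 62·2618899·70 + 34·1375393·81 + 33·2303369·30 + 104·842201·22 = 19361145180.
19361145180 mod 191179627 = 52002853.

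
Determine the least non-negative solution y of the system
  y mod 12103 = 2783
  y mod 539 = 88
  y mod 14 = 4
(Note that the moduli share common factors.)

135916

gcd(12103, 539) = 49 and 49 | (88 − 2783), so the pair is consistent; merging gives y ≡ 2783 (mod 133133), where 133133 = lcm(12103, 539).
gcd(133133, 14) = 7 and 7 | (4 − 2783), so the pair is consistent; merging gives y ≡ 135916 (mod 266266), where 266266 = lcm(133133, 14).
The solution is unique modulo lcm(12103, 539, 14) = 266266.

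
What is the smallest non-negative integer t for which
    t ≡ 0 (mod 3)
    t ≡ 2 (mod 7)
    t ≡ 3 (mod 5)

From t ≡ 0 (mod 3) write t = 0 + 3s. Substituting into t ≡ 2 (mod 7) gives 3s ≡ 2 (mod 7), and since 3⁻¹ ≡ 5 (mod 7), s ≡ 3. Hence t ≡ 0 + 3·3 = 9 (mod 21).
From t ≡ 9 (mod 21) write t = 9 + 21s. Substituting into t ≡ 3 (mod 5) gives 21s ≡ 4 (mod 5), and since 1⁻¹ ≡ 1 (mod 5), s ≡ 4. Hence t ≡ 9 + 21·4 = 93 (mod 105).

93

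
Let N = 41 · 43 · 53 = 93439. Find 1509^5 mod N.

Mod 41: 1509 ≡ 33; 33^5 ≡ 32 (mod 41).
Mod 43: 1509 ≡ 4; 4^5 ≡ 35 (mod 43).
Mod 53: 1509 ≡ 25; 25^5 ≡ 4 (mod 53).
Combine by CRT: x ≡ 32 (mod 41), x ≡ 35 (mod 43), x ≡ 4 (mod 53) ⇒ x ≡ 852 (mod 93439).

852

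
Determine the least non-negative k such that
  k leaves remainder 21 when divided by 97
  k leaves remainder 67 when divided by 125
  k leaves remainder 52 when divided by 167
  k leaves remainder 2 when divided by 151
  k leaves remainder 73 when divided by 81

From k ≡ 21 (mod 97) write k = 21 + 97t. Substituting into k ≡ 67 (mod 125) gives 97t ≡ 46 (mod 125), and since 97⁻¹ ≡ 58 (mod 125), t ≡ 43. Hence k ≡ 21 + 97·43 = 4192 (mod 12125).
From k ≡ 4192 (mod 12125) write k = 4192 + 12125t. Substituting into k ≡ 52 (mod 167) gives 12125t ≡ 35 (mod 167), and since 101⁻¹ ≡ 43 (mod 167), t ≡ 2. Hence k ≡ 4192 + 12125·2 = 28442 (mod 2024875).
From k ≡ 28442 (mod 2024875) write k = 28442 + 2024875t. Substituting into k ≡ 2 (mod 151) gives 2024875t ≡ 99 (mod 151), and since 116⁻¹ ≡ 69 (mod 151), t ≡ 36. Hence k ≡ 28442 + 2024875·36 = 72923942 (mod 305756125).
From k ≡ 72923942 (mod 305756125) write k = 72923942 + 305756125t. Substituting into k ≡ 73 (mod 81) gives 305756125t ≡ 26 (mod 81), and since 79⁻¹ ≡ 40 (mod 81), t ≡ 68. Hence k ≡ 72923942 + 305756125·68 = 20864340442 (mod 24766246125).

20864340442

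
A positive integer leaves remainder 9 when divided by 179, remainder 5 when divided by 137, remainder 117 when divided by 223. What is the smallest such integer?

Combine the congruences pairwise.
From x ≡ 9 (mod 179) write x = 9 + 179t. Substituting into x ≡ 5 (mod 137) gives 179t ≡ 133 (mod 137), and since 42⁻¹ ≡ 62 (mod 137), t ≡ 26. Hence x ≡ 9 + 179·26 = 4663 (mod 24523).
From x ≡ 4663 (mod 24523) write x = 4663 + 24523t. Substituting into x ≡ 117 (mod 223) gives 24523t ≡ 137 (mod 223), and since 216⁻¹ ≡ 191 (mod 223), t ≡ 76. Hence x ≡ 4663 + 24523·76 = 1868411 (mod 5468629).

1868411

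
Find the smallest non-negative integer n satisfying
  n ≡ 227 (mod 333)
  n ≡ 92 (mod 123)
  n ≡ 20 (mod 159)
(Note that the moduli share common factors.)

gcd(333, 123) = 3 and 3 | (92 − 227), so the pair is consistent; merging gives n ≡ 4889 (mod 13653), where 13653 = lcm(333, 123).
gcd(13653, 159) = 3 and 3 | (20 − 4889), so the pair is consistent; merging gives n ≡ 482744 (mod 723609), where 723609 = lcm(13653, 159).
The solution is unique modulo lcm(333, 123, 159) = 723609.

482744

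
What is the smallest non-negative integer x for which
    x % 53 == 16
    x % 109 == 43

4839

Combine the congruences pairwise.
From x ≡ 16 (mod 53) write x = 16 + 53t. Substituting into x ≡ 43 (mod 109) gives 53t ≡ 27 (mod 109), and since 53⁻¹ ≡ 72 (mod 109), t ≡ 91. Hence x ≡ 16 + 53·91 = 4839 (mod 5777).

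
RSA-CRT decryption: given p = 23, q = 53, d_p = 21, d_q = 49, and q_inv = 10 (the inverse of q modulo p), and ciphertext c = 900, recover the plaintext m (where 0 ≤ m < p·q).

m₁ = c^(d_p) mod p: c ≡ 3 (mod 23), and 3^21 mod 23 = 8.
m₂ = c^(d_q) mod q: c ≡ 52 (mod 53), and 52^49 mod 53 = 52.
h = q_inv·(m₁ − m₂) mod p = 10·(8 − 52) mod 23 = 20.
m = m₂ + h·q = 52 + 20·53 = 1112.

1112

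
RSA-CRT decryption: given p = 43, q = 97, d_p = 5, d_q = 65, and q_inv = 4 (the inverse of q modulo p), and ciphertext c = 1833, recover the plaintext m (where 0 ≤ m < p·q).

m₁ = c^(d_p) mod p: c ≡ 27 (mod 43), and 27^5 mod 43 = 22.
m₂ = c^(d_q) mod q: c ≡ 87 (mod 97), and 87^65 mod 97 = 38.
h = q_inv·(m₁ − m₂) mod p = 4·(22 − 38) mod 43 = 22.
m = m₂ + h·q = 38 + 22·97 = 2172.

2172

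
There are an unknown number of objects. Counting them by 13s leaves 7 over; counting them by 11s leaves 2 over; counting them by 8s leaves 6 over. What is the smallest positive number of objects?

Combine the congruences pairwise.
From N ≡ 7 (mod 13) write N = 7 + 13t. Substituting into N ≡ 2 (mod 11) gives 13t ≡ 6 (mod 11), and since 2⁻¹ ≡ 6 (mod 11), t ≡ 3. Hence N ≡ 7 + 13·3 = 46 (mod 143).
From N ≡ 46 (mod 143) write N = 46 + 143t. Substituting into N ≡ 6 (mod 8) gives 143t ≡ 0 (mod 8), and since 7⁻¹ ≡ 7 (mod 8), t ≡ 0. Hence N ≡ 46 + 143·0 = 46 (mod 1144).

46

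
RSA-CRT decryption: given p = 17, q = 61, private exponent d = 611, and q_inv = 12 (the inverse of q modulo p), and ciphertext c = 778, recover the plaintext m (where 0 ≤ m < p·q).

d_p = d mod (p−1) = 611 mod 16 = 3; d_q = d mod (q−1) = 11.
m₁ = c^(d_p) mod p: c ≡ 13 (mod 17), and 13^3 mod 17 = 4.
m₂ = c^(d_q) mod q: c ≡ 46 (mod 61), and 46^11 mod 61 = 49.
h = q_inv·(m₁ − m₂) mod p = 12·(4 − 49) mod 17 = 4.
m = m₂ + h·q = 49 + 4·61 = 293.

293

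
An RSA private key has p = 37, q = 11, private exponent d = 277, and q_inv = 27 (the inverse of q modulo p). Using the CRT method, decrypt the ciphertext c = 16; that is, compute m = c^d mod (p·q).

d_p = d mod (p−1) = 277 mod 36 = 25; d_q = d mod (q−1) = 7.
m₁ = c^(d_p) mod p: c ≡ 16 (mod 37), and 16^25 mod 37 = 12.
m₂ = c^(d_q) mod q: c ≡ 5 (mod 11), and 5^7 mod 11 = 3.
h = q_inv·(m₁ − m₂) mod p = 27·(12 − 3) mod 37 = 21.
m = m₂ + h·q = 3 + 21·11 = 234.

234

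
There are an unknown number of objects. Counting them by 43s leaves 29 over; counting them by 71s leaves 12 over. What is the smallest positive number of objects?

2781

From N ≡ 29 (mod 43) write N = 29 + 43t. Substituting into N ≡ 12 (mod 71) gives 43t ≡ 54 (mod 71), and since 43⁻¹ ≡ 38 (mod 71), t ≡ 64. Hence N ≡ 29 + 43·64 = 2781 (mod 3053).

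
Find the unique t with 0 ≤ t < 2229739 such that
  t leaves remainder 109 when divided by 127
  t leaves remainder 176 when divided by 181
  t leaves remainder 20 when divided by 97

The moduli are pairwise coprime; N = 127·181·97 = 2229739.
N/127 = 17557; 17557 ≡ 31 (mod 127); 31·41 ≡ 1, so inverse 41.
N/181 = 12319; 12319 ≡ 11 (mod 181); 11·33 ≡ 1, so inverse 33.
N/97 = 22987; 22987 ≡ 95 (mod 97); 95·48 ≡ 1, so inverse 48.
t ≡ 109·17557·41 + 176·12319·33 + 20·22987·48 = 172078505.
172078505 mod 2229739 = 388602.

388602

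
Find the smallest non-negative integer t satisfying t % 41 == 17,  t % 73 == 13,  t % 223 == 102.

The moduli are pairwise coprime; N = 41·73·223 = 667439.
N/41 = 16279; 16279 ≡ 2 (mod 41); 2·21 ≡ 1, so inverse 21.
N/73 = 9143; 9143 ≡ 18 (mod 73); 18·69 ≡ 1, so inverse 69.
N/223 = 2993; 2993 ≡ 94 (mod 223); 94·121 ≡ 1, so inverse 121.
t ≡ 17·16279·21 + 13·9143·69 + 102·2993·121 = 50952480.
50952480 mod 667439 = 227116.

227116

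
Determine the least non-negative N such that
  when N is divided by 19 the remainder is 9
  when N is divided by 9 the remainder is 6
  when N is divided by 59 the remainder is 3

Combine the congruences pairwise.
From N ≡ 9 (mod 19) write N = 9 + 19t. Substituting into N ≡ 6 (mod 9) gives 19t ≡ 6 (mod 9), and since 1⁻¹ ≡ 1 (mod 9), t ≡ 6. Hence N ≡ 9 + 19·6 = 123 (mod 171).
From N ≡ 123 (mod 171) write N = 123 + 171t. Substituting into N ≡ 3 (mod 59) gives 171t ≡ 57 (mod 59), and since 53⁻¹ ≡ 49 (mod 59), t ≡ 20. Hence N ≡ 123 + 171·20 = 3543 (mod 10089).

3543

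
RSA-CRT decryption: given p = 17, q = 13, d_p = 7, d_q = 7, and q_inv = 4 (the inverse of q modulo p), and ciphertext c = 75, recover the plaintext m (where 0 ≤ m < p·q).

114

m₁ = c^(d_p) mod p: c ≡ 7 (mod 17), and 7^7 mod 17 = 12.
m₂ = c^(d_q) mod q: c ≡ 10 (mod 13), and 10^7 mod 13 = 10.
h = q_inv·(m₁ − m₂) mod p = 4·(12 − 10) mod 17 = 8.
m = m₂ + h·q = 10 + 8·13 = 114.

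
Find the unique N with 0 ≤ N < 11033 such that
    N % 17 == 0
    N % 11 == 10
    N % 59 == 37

The moduli are pairwise coprime; M = 17·11·59 = 11033.
M/17 = 649; 649 ≡ 3 (mod 17); 3·6 ≡ 1, so inverse 6.
M/11 = 1003; 1003 ≡ 2 (mod 11); 2·6 ≡ 1, so inverse 6.
M/59 = 187; 187 ≡ 10 (mod 59); 10·6 ≡ 1, so inverse 6.
N ≡ 0·649·6 + 10·1003·6 + 37·187·6 = 101694.
101694 mod 11033 = 2397.

2397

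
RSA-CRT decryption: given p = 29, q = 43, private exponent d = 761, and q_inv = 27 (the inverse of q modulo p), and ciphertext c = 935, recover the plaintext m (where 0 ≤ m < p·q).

d_p = d mod (p−1) = 761 mod 28 = 5; d_q = d mod (q−1) = 5.
m₁ = c^(d_p) mod p: c ≡ 7 (mod 29), and 7^5 mod 29 = 16.
m₂ = c^(d_q) mod q: c ≡ 32 (mod 43), and 32^5 mod 43 = 27.
h = q_inv·(m₁ − m₂) mod p = 27·(16 − 27) mod 29 = 22.
m = m₂ + h·q = 27 + 22·43 = 973.

973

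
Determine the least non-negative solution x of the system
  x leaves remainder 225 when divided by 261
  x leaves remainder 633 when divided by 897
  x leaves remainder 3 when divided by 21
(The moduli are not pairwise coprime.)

Combine the congruences pairwise.
gcd(261, 897) = 3 and 3 | (633 − 225), so the pair is consistent; merging gives x ≡ 1530 (mod 78039), where 78039 = lcm(261, 897).
gcd(78039, 21) = 3 and 3 | (3 − 1530), so the pair is consistent; merging gives x ≡ 157608 (mod 546273), where 546273 = lcm(78039, 21).
The solution is unique modulo lcm(261, 897, 21) = 546273.

157608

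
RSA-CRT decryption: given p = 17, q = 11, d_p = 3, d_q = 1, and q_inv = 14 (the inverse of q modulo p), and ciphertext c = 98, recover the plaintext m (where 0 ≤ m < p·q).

21

m₁ = c^(d_p) mod p: c ≡ 13 (mod 17), and 13^3 mod 17 = 4.
m₂ = c^(d_q) mod q: c ≡ 10 (mod 11), and 10^1 mod 11 = 10.
h = q_inv·(m₁ − m₂) mod p = 14·(4 − 10) mod 17 = 1.
m = m₂ + h·q = 10 + 1·11 = 21.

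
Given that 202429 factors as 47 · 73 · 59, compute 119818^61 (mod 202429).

Mod 47: 119818 ≡ 15; by Fermat, exponent reduces to 61 mod 46 = 15; 15^15 ≡ 30 (mod 47).
Mod 73: 119818 ≡ 25; 25^61 ≡ 67 (mod 73).
Mod 59: 119818 ≡ 48; by Fermat, exponent reduces to 61 mod 58 = 3; 48^3 ≡ 26 (mod 59).
Combine by CRT: x ≡ 30 (mod 47), x ≡ 67 (mod 73), x ≡ 26 (mod 59) ⇒ x ≡ 75841 (mod 202429).

75841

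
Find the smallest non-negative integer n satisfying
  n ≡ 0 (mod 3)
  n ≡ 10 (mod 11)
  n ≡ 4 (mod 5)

54

The moduli are pairwise coprime; M = 3·11·5 = 165.
M/3 = 55; 55 ≡ 1 (mod 3), inverse 1.
M/11 = 15; 15 ≡ 4 (mod 11); 4·3 ≡ 1, so inverse 3.
M/5 = 33; 33 ≡ 3 (mod 5); 3·2 ≡ 1, so inverse 2.
n ≡ 0·55·1 + 10·15·3 + 4·33·2 = 714.
714 mod 165 = 54.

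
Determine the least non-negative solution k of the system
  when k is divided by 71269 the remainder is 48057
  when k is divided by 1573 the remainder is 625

475671

Combine the congruences pairwise.
gcd(71269, 1573) = 121 and 121 | (625 − 48057), so the pair is consistent; merging gives k ≡ 475671 (mod 926497), where 926497 = lcm(71269, 1573).
The solution is unique modulo lcm(71269, 1573) = 926497.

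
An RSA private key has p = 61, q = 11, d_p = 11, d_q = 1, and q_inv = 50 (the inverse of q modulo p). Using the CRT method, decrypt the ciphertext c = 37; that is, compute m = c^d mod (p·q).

268

m₁ = c^(d_p) mod p: c ≡ 37 (mod 61), and 37^11 mod 61 = 24.
m₂ = c^(d_q) mod q: c ≡ 4 (mod 11), and 4^1 mod 11 = 4.
h = q_inv·(m₁ − m₂) mod p = 50·(24 − 4) mod 61 = 24.
m = m₂ + h·q = 4 + 24·11 = 268.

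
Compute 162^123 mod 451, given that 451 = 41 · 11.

402

Mod 41: 162 ≡ 39; by Fermat, exponent reduces to 123 mod 40 = 3; 39^3 ≡ 33 (mod 41).
Mod 11: 162 ≡ 8; by Fermat, exponent reduces to 123 mod 10 = 3; 8^3 ≡ 6 (mod 11).
Combine by CRT: x ≡ 33 (mod 41), x ≡ 6 (mod 11) ⇒ x ≡ 402 (mod 451).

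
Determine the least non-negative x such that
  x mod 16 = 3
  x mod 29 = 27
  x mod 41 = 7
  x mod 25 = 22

The moduli are pairwise coprime; N = 16·29·41·25 = 475600.
N/16 = 29725; 29725 ≡ 13 (mod 16); 13·5 ≡ 1, so inverse 5.
N/29 = 16400; 16400 ≡ 15 (mod 29); 15·2 ≡ 1, so inverse 2.
N/41 = 11600; 11600 ≡ 38 (mod 41); 38·27 ≡ 1, so inverse 27.
N/25 = 19024; 19024 ≡ 24 (mod 25); 24·24 ≡ 1, so inverse 24.
x ≡ 3·29725·5 + 27·16400·2 + 7·11600·27 + 22·19024·24 = 13568547.
13568547 mod 475600 = 251747.

251747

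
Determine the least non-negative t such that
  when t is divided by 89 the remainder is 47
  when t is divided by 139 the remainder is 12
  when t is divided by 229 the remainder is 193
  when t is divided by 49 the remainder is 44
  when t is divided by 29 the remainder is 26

The moduli are pairwise coprime; N = 89·139·229·49·29 = 4025634739.
N/89 = 45231851; 45231851 ≡ 4 (mod 89); 4·67 ≡ 1, so inverse 67.
N/139 = 28961401; 28961401 ≡ 56 (mod 139); 56·72 ≡ 1, so inverse 72.
N/229 = 17579191; 17579191 ≡ 6 (mod 229); 6·191 ≡ 1, so inverse 191.
N/49 = 82155811; 82155811 ≡ 10 (mod 49); 10·5 ≡ 1, so inverse 5.
N/29 = 138814991; 138814991 ≡ 24 (mod 29); 24·23 ≡ 1, so inverse 23.
t ≡ 47·45231851·67 + 12·28961401·72 + 193·17579191·191 + 44·82155811·5 + 26·138814991·23 = 916565110134.
916565110134 mod 4025634739 = 2746024381.

2746024381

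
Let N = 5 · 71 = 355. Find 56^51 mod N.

Mod 5: 56 ≡ 1; by Fermat, exponent reduces to 51 mod 4 = 3; 1^3 ≡ 1 (mod 5).
Mod 71: 56 ≡ 56; 56^51 ≡ 55 (mod 71).
Combine by CRT: x ≡ 1 (mod 5), x ≡ 55 (mod 71) ⇒ x ≡ 126 (mod 355).

126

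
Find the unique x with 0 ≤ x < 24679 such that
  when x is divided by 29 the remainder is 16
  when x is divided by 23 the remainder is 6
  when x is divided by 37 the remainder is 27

14864

From x ≡ 16 (mod 29) write x = 16 + 29t. Substituting into x ≡ 6 (mod 23) gives 29t ≡ 13 (mod 23), and since 6⁻¹ ≡ 4 (mod 23), t ≡ 6. Hence x ≡ 16 + 29·6 = 190 (mod 667).
From x ≡ 190 (mod 667) write x = 190 + 667t. Substituting into x ≡ 27 (mod 37) gives 667t ≡ 22 (mod 37), and since 1⁻¹ ≡ 1 (mod 37), t ≡ 22. Hence x ≡ 190 + 667·22 = 14864 (mod 24679).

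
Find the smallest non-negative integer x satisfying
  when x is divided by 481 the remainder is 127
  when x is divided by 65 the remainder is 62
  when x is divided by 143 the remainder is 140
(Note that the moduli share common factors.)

12152

gcd(481, 65) = 13 and 13 | (62 − 127), so the pair is consistent; merging gives x ≡ 127 (mod 2405), where 2405 = lcm(481, 65).
gcd(2405, 143) = 13 and 13 | (140 − 127), so the pair is consistent; merging gives x ≡ 12152 (mod 26455), where 26455 = lcm(2405, 143).
The solution is unique modulo lcm(481, 65, 143) = 26455.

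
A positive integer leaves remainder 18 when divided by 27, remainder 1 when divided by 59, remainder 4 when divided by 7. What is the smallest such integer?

6255

The moduli are pairwise coprime; N = 27·59·7 = 11151.
N/27 = 413; 413 ≡ 8 (mod 27); 8·17 ≡ 1, so inverse 17.
N/59 = 189; 189 ≡ 12 (mod 59); 12·5 ≡ 1, so inverse 5.
N/7 = 1593; 1593 ≡ 4 (mod 7); 4·2 ≡ 1, so inverse 2.
a ≡ 18·413·17 + 1·189·5 + 4·1593·2 = 140067.
140067 mod 11151 = 6255.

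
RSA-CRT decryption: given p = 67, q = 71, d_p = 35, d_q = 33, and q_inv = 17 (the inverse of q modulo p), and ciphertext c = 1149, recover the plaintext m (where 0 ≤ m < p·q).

234

m₁ = c^(d_p) mod p: c ≡ 10 (mod 67), and 10^35 mod 67 = 33.
m₂ = c^(d_q) mod q: c ≡ 13 (mod 71), and 13^33 mod 71 = 21.
h = q_inv·(m₁ − m₂) mod p = 17·(33 − 21) mod 67 = 3.
m = m₂ + h·q = 21 + 3·71 = 234.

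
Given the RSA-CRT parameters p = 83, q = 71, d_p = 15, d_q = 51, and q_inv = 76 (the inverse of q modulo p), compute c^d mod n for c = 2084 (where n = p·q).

1587

m₁ = c^(d_p) mod p: c ≡ 9 (mod 83), and 9^15 mod 83 = 10.
m₂ = c^(d_q) mod q: c ≡ 25 (mod 71), and 25^51 mod 71 = 25.
h = q_inv·(m₁ − m₂) mod p = 76·(10 − 25) mod 83 = 22.
m = m₂ + h·q = 25 + 22·71 = 1587.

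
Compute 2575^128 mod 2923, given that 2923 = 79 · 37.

1625

Mod 79: 2575 ≡ 47; by Fermat, exponent reduces to 128 mod 78 = 50; 47^50 ≡ 45 (mod 79).
Mod 37: 2575 ≡ 22; by Fermat, exponent reduces to 128 mod 36 = 20; 22^20 ≡ 34 (mod 37).
Combine by CRT: x ≡ 45 (mod 79), x ≡ 34 (mod 37) ⇒ x ≡ 1625 (mod 2923).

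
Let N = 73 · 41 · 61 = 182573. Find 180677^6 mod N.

42404

Mod 73: 180677 ≡ 2; 2^6 ≡ 64 (mod 73).
Mod 41: 180677 ≡ 31; 31^6 ≡ 10 (mod 41).
Mod 61: 180677 ≡ 56; 56^6 ≡ 9 (mod 61).
Combine by CRT: x ≡ 64 (mod 73), x ≡ 10 (mod 41), x ≡ 9 (mod 61) ⇒ x ≡ 42404 (mod 182573).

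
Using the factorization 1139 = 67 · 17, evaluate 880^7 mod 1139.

Mod 67: 880 ≡ 9; 9^7 ≡ 40 (mod 67).
Mod 17: 880 ≡ 13; 13^7 ≡ 4 (mod 17).
Combine by CRT: x ≡ 40 (mod 67), x ≡ 4 (mod 17) ⇒ x ≡ 174 (mod 1139).

174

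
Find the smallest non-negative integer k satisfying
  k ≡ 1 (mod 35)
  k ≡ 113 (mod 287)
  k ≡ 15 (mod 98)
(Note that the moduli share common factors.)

4131

gcd(35, 287) = 7 and 7 | (113 − 1), so the pair is consistent; merging gives k ≡ 1261 (mod 1435), where 1435 = lcm(35, 287).
gcd(1435, 98) = 7 and 7 | (15 − 1261), so the pair is consistent; merging gives k ≡ 4131 (mod 20090), where 20090 = lcm(1435, 98).
The solution is unique modulo lcm(35, 287, 98) = 20090.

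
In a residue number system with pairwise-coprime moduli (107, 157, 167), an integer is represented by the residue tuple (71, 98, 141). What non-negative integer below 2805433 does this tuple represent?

From x ≡ 71 (mod 107) write x = 71 + 107t. Substituting into x ≡ 98 (mod 157) gives 107t ≡ 27 (mod 157), and since 107⁻¹ ≡ 135 (mod 157), t ≡ 34. Hence x ≡ 71 + 107·34 = 3709 (mod 16799).
From x ≡ 3709 (mod 16799) write x = 3709 + 16799t. Substituting into x ≡ 141 (mod 167) gives 16799t ≡ 106 (mod 167), and since 99⁻¹ ≡ 27 (mod 167), t ≡ 23. Hence x ≡ 3709 + 16799·23 = 390086 (mod 2805433).

390086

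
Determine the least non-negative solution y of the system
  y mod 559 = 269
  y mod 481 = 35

gcd(559, 481) = 13 and 13 | (35 − 269), so the pair is consistent; merging gives y ≡ 19275 (mod 20683), where 20683 = lcm(559, 481).
The solution is unique modulo lcm(559, 481) = 20683.

19275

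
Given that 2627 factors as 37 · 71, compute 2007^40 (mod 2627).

Mod 37: 2007 ≡ 9; by Fermat, exponent reduces to 40 mod 36 = 4; 9^4 ≡ 12 (mod 37).
Mod 71: 2007 ≡ 19; 19^40 ≡ 45 (mod 71).
Combine by CRT: x ≡ 12 (mod 37), x ≡ 45 (mod 71) ⇒ x ≡ 826 (mod 2627).

826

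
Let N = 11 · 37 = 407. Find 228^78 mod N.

Mod 11: 228 ≡ 8; by Fermat, exponent reduces to 78 mod 10 = 8; 8^8 ≡ 5 (mod 11).
Mod 37: 228 ≡ 6; by Fermat, exponent reduces to 78 mod 36 = 6; 6^6 ≡ 36 (mod 37).
Combine by CRT: x ≡ 5 (mod 11), x ≡ 36 (mod 37) ⇒ x ≡ 258 (mod 407).

258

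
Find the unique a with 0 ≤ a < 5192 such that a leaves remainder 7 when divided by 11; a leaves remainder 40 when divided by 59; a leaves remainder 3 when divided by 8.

The moduli are pairwise coprime; N = 11·59·8 = 5192.
N/11 = 472; 472 ≡ 10 (mod 11); 10·10 ≡ 1, so inverse 10.
N/59 = 88; 88 ≡ 29 (mod 59); 29·57 ≡ 1, so inverse 57.
N/8 = 649; 649 ≡ 1 (mod 8), inverse 1.
a ≡ 7·472·10 + 40·88·57 + 3·649·1 = 235627.
235627 mod 5192 = 1987.

1987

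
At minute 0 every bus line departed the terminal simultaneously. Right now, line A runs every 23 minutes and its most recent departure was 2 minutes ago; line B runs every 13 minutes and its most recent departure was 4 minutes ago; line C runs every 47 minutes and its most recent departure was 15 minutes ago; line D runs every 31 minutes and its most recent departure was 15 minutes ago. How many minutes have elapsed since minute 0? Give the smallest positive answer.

Combine the congruences pairwise.
From t ≡ 2 (mod 23) write t = 2 + 23s. Substituting into t ≡ 4 (mod 13) gives 23s ≡ 2 (mod 13), and since 10⁻¹ ≡ 4 (mod 13), s ≡ 8. Hence t ≡ 2 + 23·8 = 186 (mod 299).
From t ≡ 186 (mod 299) write t = 186 + 299s. Substituting into t ≡ 15 (mod 47) gives 299s ≡ 17 (mod 47), and since 17⁻¹ ≡ 36 (mod 47), s ≡ 1. Hence t ≡ 186 + 299·1 = 485 (mod 14053).
From t ≡ 485 (mod 14053) write t = 485 + 14053s. Substituting into t ≡ 15 (mod 31) gives 14053s ≡ 26 (mod 31), and since 10⁻¹ ≡ 28 (mod 31), s ≡ 15. Hence t ≡ 485 + 14053·15 = 211280 (mod 435643).

211280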